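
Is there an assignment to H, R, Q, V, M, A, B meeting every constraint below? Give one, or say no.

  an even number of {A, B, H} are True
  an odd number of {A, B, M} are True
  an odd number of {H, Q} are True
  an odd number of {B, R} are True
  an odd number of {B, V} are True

H = True; R = True; Q = False; V = True; M = False; A = True; B = False

{A, B, H}: 2 true → even ✓
{A, B, M}: 1 true → odd ✓
{H, Q}: 1 true → odd ✓
{B, R}: 1 true → odd ✓
{B, V}: 1 true → odd ✓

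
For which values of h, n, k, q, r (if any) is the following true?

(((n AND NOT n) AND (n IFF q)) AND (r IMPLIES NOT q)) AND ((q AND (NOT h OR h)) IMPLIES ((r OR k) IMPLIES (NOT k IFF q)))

UNSATISFIABLE

Case n = True: the conjunct NOT n is False.
Case n = False: the conjunct n is False.
Both cases fail — unsatisfiable.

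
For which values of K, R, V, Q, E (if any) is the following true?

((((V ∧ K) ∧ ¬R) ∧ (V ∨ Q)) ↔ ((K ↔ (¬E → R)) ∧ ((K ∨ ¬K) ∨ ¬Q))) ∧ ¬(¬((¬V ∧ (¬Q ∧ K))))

K: True; R: False; V: False; Q: False; E: False

  (((V ∧ K) ∧ ¬R) ∧ (V ∨ Q)) ↔ ((K ↔ (¬E → R)) ∧ ((K ∨ ¬K) ∨ ¬Q)) = True
    ((V ∧ K) ∧ ¬R) ∧ (V ∨ Q) = False
      (V ∧ K) ∧ ¬R = False
        V ∧ K = False
        ¬R = True
      V ∨ Q = False
    (K ↔ (¬E → R)) ∧ ((K ∨ ¬K) ∨ ¬Q) = False
      K ↔ (¬E → R) = False
        ¬E → R = False
          ¬E = True
      (K ∨ ¬K) ∨ ¬Q = True
        K ∨ ¬K = True
          ¬K = False
        ¬Q = True
  ¬(¬((¬V ∧ (¬Q ∧ K)))) = True
    ¬((¬V ∧ (¬Q ∧ K))) = False
      ¬V ∧ (¬Q ∧ K) = True
        ¬V = True
        ¬Q ∧ K = True
          ¬Q = True
Both conjuncts True, so the formula holds.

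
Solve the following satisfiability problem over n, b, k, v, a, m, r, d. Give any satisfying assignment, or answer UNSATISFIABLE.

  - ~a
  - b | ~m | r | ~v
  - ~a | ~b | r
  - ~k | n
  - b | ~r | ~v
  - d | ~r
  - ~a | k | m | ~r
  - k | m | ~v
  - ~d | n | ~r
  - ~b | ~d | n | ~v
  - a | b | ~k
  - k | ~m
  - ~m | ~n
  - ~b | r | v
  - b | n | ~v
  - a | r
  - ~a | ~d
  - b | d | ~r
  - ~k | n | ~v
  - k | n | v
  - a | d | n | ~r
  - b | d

n: True, b: True, k: True, v: True, a: False, m: False, r: True, d: True

Unit clause (~a) forces a = False.
In (a | r) only r is left, so r = True.
In (d | ~r) only d is left, so d = True.
In (~d | n | ~r) only n is left, so n = True.
In (~m | ~n) only ~m is left, so m = False.
Set b = True.
Set k = True.
Set v = True.
All clauses satisfied.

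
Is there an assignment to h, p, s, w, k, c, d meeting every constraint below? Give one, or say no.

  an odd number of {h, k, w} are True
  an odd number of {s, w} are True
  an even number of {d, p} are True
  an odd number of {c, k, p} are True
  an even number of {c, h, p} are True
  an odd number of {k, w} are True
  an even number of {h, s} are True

The formula is unsatisfiable.

Adding constraints 2, 4, 5, 6, 7 mod 2: every variable appears an even number of times on the left, so the left side is 0.
But the right sides sum to 1 (mod 2). 0 ≠ 1 — the system is inconsistent.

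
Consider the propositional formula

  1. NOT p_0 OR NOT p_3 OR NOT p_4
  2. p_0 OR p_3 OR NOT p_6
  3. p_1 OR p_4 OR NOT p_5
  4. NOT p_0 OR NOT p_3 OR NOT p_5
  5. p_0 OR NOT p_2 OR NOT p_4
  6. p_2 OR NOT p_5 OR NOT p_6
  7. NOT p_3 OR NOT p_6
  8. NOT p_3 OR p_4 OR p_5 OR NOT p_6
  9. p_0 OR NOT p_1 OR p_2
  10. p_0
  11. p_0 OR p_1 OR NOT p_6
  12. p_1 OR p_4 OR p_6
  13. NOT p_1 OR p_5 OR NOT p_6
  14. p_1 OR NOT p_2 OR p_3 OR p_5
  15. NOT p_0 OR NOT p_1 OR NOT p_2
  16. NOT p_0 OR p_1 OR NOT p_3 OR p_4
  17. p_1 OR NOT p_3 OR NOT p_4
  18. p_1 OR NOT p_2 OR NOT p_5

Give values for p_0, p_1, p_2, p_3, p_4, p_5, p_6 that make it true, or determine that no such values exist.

p_0: True, p_1: True, p_2: False, p_3: False, p_4: True, p_5: True, p_6: False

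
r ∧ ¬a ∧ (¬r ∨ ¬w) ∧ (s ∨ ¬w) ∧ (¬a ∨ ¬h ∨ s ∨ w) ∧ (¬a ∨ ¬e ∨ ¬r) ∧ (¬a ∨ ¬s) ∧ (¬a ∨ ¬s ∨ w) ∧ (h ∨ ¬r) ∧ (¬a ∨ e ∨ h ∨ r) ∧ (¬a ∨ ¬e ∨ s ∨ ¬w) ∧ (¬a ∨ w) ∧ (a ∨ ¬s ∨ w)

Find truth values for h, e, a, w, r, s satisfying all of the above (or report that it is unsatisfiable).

Unit clause (r) forces r = True.
Unit clause (¬a) forces a = False.
In (¬r ∨ ¬w) only ¬w is left, so w = False.
In (h ∨ ¬r) only h is left, so h = True.
In (a ∨ ¬s ∨ w) only ¬s is left, so s = False.
Set e = False.
All clauses satisfied.

h = True, e = False, a = False, w = False, r = True, s = False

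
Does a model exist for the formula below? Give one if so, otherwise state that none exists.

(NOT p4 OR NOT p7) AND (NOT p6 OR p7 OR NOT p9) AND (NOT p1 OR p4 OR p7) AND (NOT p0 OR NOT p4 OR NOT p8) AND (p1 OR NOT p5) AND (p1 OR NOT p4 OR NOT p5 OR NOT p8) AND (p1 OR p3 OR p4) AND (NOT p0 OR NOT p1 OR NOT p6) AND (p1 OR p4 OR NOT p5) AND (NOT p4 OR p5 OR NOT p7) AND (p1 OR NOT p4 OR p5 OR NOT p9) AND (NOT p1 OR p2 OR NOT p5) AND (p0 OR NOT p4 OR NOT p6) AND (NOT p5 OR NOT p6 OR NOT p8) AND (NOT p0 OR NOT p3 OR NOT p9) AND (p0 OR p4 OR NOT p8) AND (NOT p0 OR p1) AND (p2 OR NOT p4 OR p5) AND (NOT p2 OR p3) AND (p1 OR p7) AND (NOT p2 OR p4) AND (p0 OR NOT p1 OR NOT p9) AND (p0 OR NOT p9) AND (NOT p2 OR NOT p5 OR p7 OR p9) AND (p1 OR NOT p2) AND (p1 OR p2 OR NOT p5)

Set p0 = True.
  then (NOT p0 OR p1) forces p1 = True.
  then (NOT p0 OR NOT p1 OR NOT p6) forces p6 = False.
Set p2 = False.
  then (NOT p1 OR p2 OR NOT p5) forces p5 = False.
  then (p2 OR NOT p4 OR p5) forces p4 = False.
  then (NOT p1 OR p4 OR p7) forces p7 = True.
Set p3 = False.
Set p8 = True.
Set p9 = False.
All clauses satisfied.

p0: True, p1: True, p2: False, p3: False, p4: False, p5: False, p6: False, p7: True, p8: True, p9: False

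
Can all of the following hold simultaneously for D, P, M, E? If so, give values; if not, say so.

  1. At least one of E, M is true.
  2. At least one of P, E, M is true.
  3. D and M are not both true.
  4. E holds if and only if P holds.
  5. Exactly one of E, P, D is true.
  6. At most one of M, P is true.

Case P = True:
  (4) with P=T forces E = True.
  Constraint (5) is violated (E=T, P=T) — contradiction.
Case P = False:
  (4) with P=F forces E = False.
  (1) with E=F forces M = True.
  (3) with M=T forces D = False.
  Constraint (5) is violated (E=F, P=F, D=F) — contradiction.
Both cases fail — unsatisfiable.

Unsatisfiable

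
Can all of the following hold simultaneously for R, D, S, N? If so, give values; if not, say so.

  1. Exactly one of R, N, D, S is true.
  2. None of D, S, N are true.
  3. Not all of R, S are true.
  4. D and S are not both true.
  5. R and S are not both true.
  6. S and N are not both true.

R=T, D=F, S=F, N=F

  (1) {R, N, D, S}: 1 true — exactly one ✓
  (2) {D, S, N}: 0 true — none ✓
  (3) {R, S}: 1/2 true — not all ✓
  (4) D=F, S=F — not both ✓
  (5) R=T, S=F — not both ✓
  (6) S=F, N=F — not both ✓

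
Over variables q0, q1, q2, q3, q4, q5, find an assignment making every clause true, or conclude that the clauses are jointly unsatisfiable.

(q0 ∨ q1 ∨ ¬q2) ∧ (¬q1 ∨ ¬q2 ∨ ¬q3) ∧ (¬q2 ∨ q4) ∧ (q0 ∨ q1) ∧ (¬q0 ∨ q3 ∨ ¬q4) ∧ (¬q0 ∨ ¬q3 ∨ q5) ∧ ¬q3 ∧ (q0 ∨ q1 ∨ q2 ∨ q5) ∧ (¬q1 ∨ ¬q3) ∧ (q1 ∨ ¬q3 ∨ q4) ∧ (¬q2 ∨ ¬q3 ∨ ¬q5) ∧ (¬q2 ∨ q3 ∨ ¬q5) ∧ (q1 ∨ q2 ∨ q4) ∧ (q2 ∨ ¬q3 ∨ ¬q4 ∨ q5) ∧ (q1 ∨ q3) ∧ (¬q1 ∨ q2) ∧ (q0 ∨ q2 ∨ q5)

Unit clause (¬q3) forces q3 = False.
In (q1 ∨ q3) only q1 is left, so q1 = True.
In (¬q1 ∨ q2) only q2 is left, so q2 = True.
In (¬q2 ∨ q4) only q4 is left, so q4 = True.
In (¬q0 ∨ q3 ∨ ¬q4) only ¬q0 is left, so q0 = False.
In (¬q2 ∨ q3 ∨ ¬q5) only ¬q5 is left, so q5 = False.
All clauses satisfied.

q0=F, q1=T, q2=T, q3=F, q4=T, q5=F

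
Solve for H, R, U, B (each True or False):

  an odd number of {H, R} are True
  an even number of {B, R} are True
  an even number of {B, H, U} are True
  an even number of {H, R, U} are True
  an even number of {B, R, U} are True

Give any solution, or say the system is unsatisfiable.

Adding constraints 1, 3, 5 mod 2: every variable appears an even number of times on the left, so the left side is 0.
But the right sides sum to 1 (mod 2). 0 ≠ 1 — the system is inconsistent.

The formula is unsatisfiable.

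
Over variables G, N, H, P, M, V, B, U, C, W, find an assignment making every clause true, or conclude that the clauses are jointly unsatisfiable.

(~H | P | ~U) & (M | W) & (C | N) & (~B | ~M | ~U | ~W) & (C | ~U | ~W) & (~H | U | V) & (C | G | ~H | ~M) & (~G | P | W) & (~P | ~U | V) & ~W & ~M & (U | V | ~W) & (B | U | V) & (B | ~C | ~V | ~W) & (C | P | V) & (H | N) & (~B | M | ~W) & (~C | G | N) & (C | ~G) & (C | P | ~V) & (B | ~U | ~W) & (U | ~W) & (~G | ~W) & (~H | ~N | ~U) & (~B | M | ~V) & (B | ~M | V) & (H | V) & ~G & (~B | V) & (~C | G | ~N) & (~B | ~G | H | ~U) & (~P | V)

Case M = True:
  Clause (~M) is falsified — contradiction.
Case M = False:
  (M | W) forces W = True.
  Clause (~W) is falsified — contradiction.
Both cases fail, so the formula is unsatisfiable.

Unsatisfiable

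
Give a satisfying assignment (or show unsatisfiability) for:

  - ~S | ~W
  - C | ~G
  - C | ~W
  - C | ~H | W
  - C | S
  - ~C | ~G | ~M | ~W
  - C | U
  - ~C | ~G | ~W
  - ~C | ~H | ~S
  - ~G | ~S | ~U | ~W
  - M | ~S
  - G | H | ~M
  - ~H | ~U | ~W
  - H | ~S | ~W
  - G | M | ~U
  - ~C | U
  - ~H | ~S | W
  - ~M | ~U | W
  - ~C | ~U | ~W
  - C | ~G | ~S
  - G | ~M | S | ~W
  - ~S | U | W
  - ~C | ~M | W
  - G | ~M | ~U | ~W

C=T, H=T, W=F, U=T, M=F, S=F, G=T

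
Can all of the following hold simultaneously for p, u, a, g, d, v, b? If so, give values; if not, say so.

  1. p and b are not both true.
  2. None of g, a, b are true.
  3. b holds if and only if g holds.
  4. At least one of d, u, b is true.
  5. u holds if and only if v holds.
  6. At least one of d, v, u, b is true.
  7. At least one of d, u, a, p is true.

p = True; u = True; a = False; g = False; d = True; v = True; b = False

  (1) p=T, b=F — not both ✓
  (2) {g, a, b}: 0 true — none ✓
  (3) b=F, g=F — same ✓
  (4) {d, u, b}: 2 true — at least one ✓
  (5) u=T, v=T — same ✓
  (6) {d, v, u, b}: 3 true — at least one ✓
  (7) {d, u, a, p}: 3 true — at least one ✓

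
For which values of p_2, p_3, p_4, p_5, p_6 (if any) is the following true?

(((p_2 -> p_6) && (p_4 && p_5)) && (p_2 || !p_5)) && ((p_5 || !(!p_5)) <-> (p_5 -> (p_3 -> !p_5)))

p_2: True, p_3: False, p_4: True, p_5: True, p_6: True

  ((p_2 -> p_6) && (p_4 && p_5)) && (p_2 || !p_5) = True
    (p_2 -> p_6) && (p_4 && p_5) = True
      p_2 -> p_6 = True
      p_4 && p_5 = True
    p_2 || !p_5 = True
      !p_5 = False
  (p_5 || !(!p_5)) <-> (p_5 -> (p_3 -> !p_5)) = True
    p_5 || !(!p_5) = True
      !(!p_5) = True
        !p_5 = False
    p_5 -> (p_3 -> !p_5) = True
      p_3 -> !p_5 = True
        !p_5 = False
Both conjuncts True, so the formula holds.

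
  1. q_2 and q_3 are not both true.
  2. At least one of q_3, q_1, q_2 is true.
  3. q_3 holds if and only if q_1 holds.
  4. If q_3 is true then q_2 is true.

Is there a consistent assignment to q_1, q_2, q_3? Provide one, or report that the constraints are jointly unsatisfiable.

q_1 = False, q_2 = True, q_3 = False

  (1) q_2=T, q_3=F — not both ✓
  (2) {q_3, q_1, q_2}: 1 true — at least one ✓
  (3) q_3=F, q_1=F — same ✓
  (4) q_3=F ⇒ q_2: vacuous ✓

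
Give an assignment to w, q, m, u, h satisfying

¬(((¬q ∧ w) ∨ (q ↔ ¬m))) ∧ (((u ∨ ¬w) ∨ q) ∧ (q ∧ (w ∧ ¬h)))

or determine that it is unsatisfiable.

w = True, q = True, m = True, u = False, h = False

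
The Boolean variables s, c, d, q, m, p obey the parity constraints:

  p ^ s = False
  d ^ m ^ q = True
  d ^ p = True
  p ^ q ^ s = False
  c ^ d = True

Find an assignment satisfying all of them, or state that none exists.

s: False; c: False; d: True; q: False; m: False; p: False

p ^ s = F ^ F = False ✓
d ^ m ^ q = T ^ F ^ F = True ✓
d ^ p = T ^ F = True ✓
p ^ q ^ s = F ^ F ^ F = False ✓
c ^ d = F ^ T = True ✓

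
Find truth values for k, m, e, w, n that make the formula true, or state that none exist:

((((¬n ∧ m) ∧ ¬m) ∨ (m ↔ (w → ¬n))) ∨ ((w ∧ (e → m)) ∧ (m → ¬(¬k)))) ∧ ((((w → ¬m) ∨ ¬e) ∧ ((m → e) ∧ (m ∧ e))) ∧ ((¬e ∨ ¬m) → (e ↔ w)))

k=T; m=T; e=T; w=F; n=F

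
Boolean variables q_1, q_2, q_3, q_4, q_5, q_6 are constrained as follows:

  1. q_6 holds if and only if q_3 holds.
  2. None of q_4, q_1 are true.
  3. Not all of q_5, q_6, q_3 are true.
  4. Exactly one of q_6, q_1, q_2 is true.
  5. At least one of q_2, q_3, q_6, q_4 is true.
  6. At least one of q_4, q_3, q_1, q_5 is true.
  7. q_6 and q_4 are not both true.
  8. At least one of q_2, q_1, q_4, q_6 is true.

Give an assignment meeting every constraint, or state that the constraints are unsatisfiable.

q_1 = False; q_2 = False; q_3 = True; q_4 = False; q_5 = False; q_6 = True

  (1) q_6=T, q_3=T — same ✓
  (2) {q_4, q_1}: 0 true — none ✓
  (3) {q_5, q_6, q_3}: 2/3 true — not all ✓
  (4) {q_6, q_1, q_2}: 1 true — exactly one ✓
  (5) {q_2, q_3, q_6, q_4}: 2 true — at least one ✓
  (6) {q_4, q_3, q_1, q_5}: 1 true — at least one ✓
  (7) q_6=T, q_4=F — not both ✓
  (8) {q_2, q_1, q_4, q_6}: 1 true — at least one ✓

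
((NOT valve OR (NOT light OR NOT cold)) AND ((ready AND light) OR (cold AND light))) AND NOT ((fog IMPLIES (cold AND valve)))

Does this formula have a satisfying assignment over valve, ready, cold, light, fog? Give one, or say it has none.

valve=T; ready=T; cold=F; light=T; fog=T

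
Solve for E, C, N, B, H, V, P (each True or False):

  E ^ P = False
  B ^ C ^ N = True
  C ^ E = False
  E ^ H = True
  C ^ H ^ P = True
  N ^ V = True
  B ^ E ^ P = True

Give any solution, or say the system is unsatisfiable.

E: False; C: False; N: False; B: True; H: True; V: True; P: False

E ^ P = F ^ F = False ✓
B ^ C ^ N = T ^ F ^ F = True ✓
C ^ E = F ^ F = False ✓
E ^ H = F ^ T = True ✓
C ^ H ^ P = F ^ T ^ F = True ✓
N ^ V = F ^ T = True ✓
B ^ E ^ P = T ^ F ^ F = True ✓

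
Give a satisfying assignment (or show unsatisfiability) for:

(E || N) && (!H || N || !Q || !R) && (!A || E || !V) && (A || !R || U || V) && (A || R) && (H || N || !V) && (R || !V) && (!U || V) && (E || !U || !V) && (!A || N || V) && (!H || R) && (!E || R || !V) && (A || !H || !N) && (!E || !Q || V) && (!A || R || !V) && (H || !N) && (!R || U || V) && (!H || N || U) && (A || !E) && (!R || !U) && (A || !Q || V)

R = True; E = True; N = True; H = True; U = False; A = True; Q = True; V = True

Set R = True.
  then (!R || !U) forces U = False.
  then (!R || U || V) forces V = True.
Try E = False:
  (E || N) forces N = True.
  (!A || E || !V) forces A = False.
  (A || !H || !N) forces H = False.
  clause (H || !N) is falsified — backtrack.
So E = True.
  then (A || !E) forces A = True.
Try N = False:
  (H || N || !V) forces H = True.
  clause (!H || N || U) is falsified — backtrack.
So N = True.
  then (H || !N) forces H = True.
Set Q = True.
All clauses satisfied.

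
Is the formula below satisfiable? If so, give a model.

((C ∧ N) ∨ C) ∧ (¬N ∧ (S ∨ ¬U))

S=T; N=F; U=T; C=T

  (C ∧ N) ∨ C = True
    C ∧ N = False
  ¬N ∧ (S ∨ ¬U) = True
    ¬N = True
    S ∨ ¬U = True
      ¬U = False
Both conjuncts True, so the formula holds.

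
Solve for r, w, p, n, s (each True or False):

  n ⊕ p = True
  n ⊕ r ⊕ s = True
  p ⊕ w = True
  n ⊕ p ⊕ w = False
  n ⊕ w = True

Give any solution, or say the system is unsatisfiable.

Unsatisfiable

Adding constraints 1, 3, 5 mod 2: every variable appears an even number of times on the left, so the left side is 0.
But the right sides sum to 1 (mod 2). 0 ≠ 1 — the system is inconsistent.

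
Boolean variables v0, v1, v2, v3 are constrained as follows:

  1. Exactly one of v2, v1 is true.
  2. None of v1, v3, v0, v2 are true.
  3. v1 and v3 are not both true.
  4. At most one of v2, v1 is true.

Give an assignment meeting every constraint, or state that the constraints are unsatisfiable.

Unsatisfiable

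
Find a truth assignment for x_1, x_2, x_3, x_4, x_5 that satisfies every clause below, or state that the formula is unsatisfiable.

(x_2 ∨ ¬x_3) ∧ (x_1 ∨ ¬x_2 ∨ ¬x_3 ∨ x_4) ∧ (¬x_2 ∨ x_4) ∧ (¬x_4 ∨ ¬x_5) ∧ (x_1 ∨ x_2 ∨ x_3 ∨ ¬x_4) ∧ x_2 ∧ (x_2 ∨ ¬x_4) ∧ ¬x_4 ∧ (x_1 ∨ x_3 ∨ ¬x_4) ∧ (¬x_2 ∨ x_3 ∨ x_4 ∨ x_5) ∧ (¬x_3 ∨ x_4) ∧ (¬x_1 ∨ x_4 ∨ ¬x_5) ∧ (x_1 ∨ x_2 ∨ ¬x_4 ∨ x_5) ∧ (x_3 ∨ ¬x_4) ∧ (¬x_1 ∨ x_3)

Case x_2 = True:
  (¬x_2 ∨ x_4) forces x_4 = True.
  Clause (¬x_4) is falsified — contradiction.
Case x_2 = False:
  Clause (x_2) is falsified — contradiction.
Both cases fail, so the formula is unsatisfiable.

The formula is unsatisfiable.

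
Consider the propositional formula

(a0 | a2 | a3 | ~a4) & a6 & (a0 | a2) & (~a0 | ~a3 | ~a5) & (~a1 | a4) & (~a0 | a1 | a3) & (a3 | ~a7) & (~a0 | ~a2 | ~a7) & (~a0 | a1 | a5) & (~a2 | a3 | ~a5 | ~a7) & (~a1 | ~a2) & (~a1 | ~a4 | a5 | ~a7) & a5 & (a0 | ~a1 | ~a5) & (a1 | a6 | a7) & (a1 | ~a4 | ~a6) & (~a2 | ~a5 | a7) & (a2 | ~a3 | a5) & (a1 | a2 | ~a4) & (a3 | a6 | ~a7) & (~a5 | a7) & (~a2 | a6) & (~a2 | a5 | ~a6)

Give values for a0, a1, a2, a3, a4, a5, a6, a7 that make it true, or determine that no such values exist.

a0 = False, a1 = False, a2 = True, a3 = True, a4 = False, a5 = True, a6 = True, a7 = True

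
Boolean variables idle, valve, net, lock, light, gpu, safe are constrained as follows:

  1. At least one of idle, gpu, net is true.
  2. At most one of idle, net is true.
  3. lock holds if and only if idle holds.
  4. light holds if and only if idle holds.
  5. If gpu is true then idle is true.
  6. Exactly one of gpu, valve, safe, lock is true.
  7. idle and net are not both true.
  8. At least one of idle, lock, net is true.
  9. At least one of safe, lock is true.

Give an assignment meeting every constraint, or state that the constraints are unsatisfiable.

idle=F, valve=F, net=T, lock=F, light=F, gpu=F, safe=T

  (1) {idle, gpu, net}: 1 true — at least one ✓
  (2) {idle, net}: 1 true — at most one ✓
  (3) lock=F, idle=F — same ✓
  (4) light=F, idle=F — same ✓
  (5) gpu=F ⇒ idle: vacuous ✓
  (6) {gpu, valve, safe, lock}: 1 true — exactly one ✓
  (7) idle=F, net=T — not both ✓
  (8) {idle, lock, net}: 1 true — at least one ✓
  (9) {safe, lock}: 1 true — at least one ✓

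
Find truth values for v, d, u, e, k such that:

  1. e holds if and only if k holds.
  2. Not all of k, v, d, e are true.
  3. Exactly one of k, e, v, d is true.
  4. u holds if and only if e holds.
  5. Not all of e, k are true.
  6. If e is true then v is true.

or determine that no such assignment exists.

v = True; d = False; u = False; e = False; k = False

  (1) e=F, k=F — same ✓
  (2) {k, v, d, e}: 1/4 true — not all ✓
  (3) {k, e, v, d}: 1 true — exactly one ✓
  (4) u=F, e=F — same ✓
  (5) {e, k}: 0/2 true — not all ✓
  (6) e=F ⇒ v: vacuous ✓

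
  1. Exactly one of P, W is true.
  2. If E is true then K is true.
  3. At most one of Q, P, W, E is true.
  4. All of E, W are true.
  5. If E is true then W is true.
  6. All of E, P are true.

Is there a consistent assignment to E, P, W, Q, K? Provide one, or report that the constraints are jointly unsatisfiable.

Case P = True:
  (1) with P=T forces W = False.
  Constraint (4) is violated (W=F) — contradiction.
Case P = False:
  Constraint (6) is violated (P=F) — contradiction.
Both cases fail — unsatisfiable.

Unsatisfiable — no assignment works.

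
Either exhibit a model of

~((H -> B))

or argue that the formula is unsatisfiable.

H=T, B=F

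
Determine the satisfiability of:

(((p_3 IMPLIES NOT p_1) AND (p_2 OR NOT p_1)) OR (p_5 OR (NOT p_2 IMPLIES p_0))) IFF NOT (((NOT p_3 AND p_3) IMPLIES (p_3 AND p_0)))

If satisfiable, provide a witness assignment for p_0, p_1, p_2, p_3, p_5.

p_0 = False; p_1 = True; p_2 = False; p_3 = True; p_5 = False

  (((p_3 IMPLIES NOT p_1) AND (p_2 OR NOT p_1)) OR (p_5 OR (NOT p_2 IMPLIES p_0))) IFF NOT (((NOT p_3 AND p_3) IMPLIES (p_3 AND p_0))) = True
    ((p_3 IMPLIES NOT p_1) AND (p_2 OR NOT p_1)) OR (p_5 OR (NOT p_2 IMPLIES p_0)) = False
      (p_3 IMPLIES NOT p_1) AND (p_2 OR NOT p_1) = False
        p_3 IMPLIES NOT p_1 = False
          NOT p_1 = False
        p_2 OR NOT p_1 = False
          NOT p_1 = False
      p_5 OR (NOT p_2 IMPLIES p_0) = False
        NOT p_2 IMPLIES p_0 = False
          NOT p_2 = True
    NOT (((NOT p_3 AND p_3) IMPLIES (p_3 AND p_0))) = False
      (NOT p_3 AND p_3) IMPLIES (p_3 AND p_0) = True
        NOT p_3 AND p_3 = False
          NOT p_3 = False
        p_3 AND p_0 = False
The formula evaluates to True.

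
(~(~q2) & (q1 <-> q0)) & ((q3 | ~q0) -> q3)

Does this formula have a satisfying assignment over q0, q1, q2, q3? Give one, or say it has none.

q0: True, q1: True, q2: True, q3: False

  ~(~q2) & (q1 <-> q0) = True
    ~(~q2) = True
      ~q2 = False
    q1 <-> q0 = True
  (q3 | ~q0) -> q3 = True
    q3 | ~q0 = False
      ~q0 = False
Both conjuncts True, so the formula holds.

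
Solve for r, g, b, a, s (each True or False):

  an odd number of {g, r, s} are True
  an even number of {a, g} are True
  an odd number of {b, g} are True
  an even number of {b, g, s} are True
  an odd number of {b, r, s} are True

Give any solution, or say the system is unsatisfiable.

The formula is unsatisfiable.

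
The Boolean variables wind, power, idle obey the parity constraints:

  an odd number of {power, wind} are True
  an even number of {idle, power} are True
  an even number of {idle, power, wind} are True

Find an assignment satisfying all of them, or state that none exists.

wind = False, power = True, idle = True

{power, wind}: 1 true → odd ✓
{idle, power}: 2 true → even ✓
{idle, power, wind}: 2 true → even ✓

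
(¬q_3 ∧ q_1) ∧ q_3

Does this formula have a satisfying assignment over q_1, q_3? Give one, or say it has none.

UNSATISFIABLE

Case q_3 = True: the conjunct ¬q_3 is False.
Case q_3 = False: the conjunct q_3 is False.
Both cases fail — unsatisfiable.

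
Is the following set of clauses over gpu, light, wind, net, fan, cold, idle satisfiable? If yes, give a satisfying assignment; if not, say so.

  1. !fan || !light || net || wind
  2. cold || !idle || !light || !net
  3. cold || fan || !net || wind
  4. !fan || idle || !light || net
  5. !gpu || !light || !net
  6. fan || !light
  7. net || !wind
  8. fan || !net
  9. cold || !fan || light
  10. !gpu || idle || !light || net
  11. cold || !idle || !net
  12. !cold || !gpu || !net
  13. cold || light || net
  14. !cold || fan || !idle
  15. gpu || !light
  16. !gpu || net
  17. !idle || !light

Try gpu = True:
  (!gpu || net) forces net = True.
  (!gpu || !light || !net) forces light = False.
  (fan || !net) forces fan = True.
  (cold || !fan || light) forces cold = True.
  clause (!cold || !gpu || !net) is falsified — backtrack.
So gpu = False.
  then (gpu || !light) forces light = False.
Set wind = True.
  then (net || !wind) forces net = True.
  then (fan || !net) forces fan = True.
  then (cold || !fan || light) forces cold = True.
Set idle = True.
All clauses satisfied.

gpu: False; light: False; wind: True; net: True; fan: True; cold: True; idle: True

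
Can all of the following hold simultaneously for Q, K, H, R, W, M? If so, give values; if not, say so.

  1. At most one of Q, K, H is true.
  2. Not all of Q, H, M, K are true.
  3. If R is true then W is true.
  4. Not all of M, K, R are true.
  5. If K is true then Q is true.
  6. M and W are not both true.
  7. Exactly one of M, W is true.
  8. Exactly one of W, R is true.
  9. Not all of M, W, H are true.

Q: False; K: False; H: False; R: False; W: True; M: False

  (1) {Q, K, H}: 0 true — at most one ✓
  (2) {Q, H, M, K}: 0/4 true — not all ✓
  (3) R=F ⇒ W: vacuous ✓
  (4) {M, K, R}: 0/3 true — not all ✓
  (5) K=F ⇒ Q: vacuous ✓
  (6) M=F, W=T — not both ✓
  (7) {M, W}: 1 true — exactly one ✓
  (8) {W, R}: 1 true — exactly one ✓
  (9) {M, W, H}: 1/3 true — not all ✓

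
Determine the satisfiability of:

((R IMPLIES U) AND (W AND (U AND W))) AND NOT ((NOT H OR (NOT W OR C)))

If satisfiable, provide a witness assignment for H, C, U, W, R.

H = True; C = False; U = True; W = True; R = False

  (R IMPLIES U) AND (W AND (U AND W)) = True
    R IMPLIES U = True
    W AND (U AND W) = True
      U AND W = True
  NOT ((NOT H OR (NOT W OR C))) = True
    NOT H OR (NOT W OR C) = False
      NOT H = False
      NOT W OR C = False
        NOT W = False
Both conjuncts True, so the formula holds.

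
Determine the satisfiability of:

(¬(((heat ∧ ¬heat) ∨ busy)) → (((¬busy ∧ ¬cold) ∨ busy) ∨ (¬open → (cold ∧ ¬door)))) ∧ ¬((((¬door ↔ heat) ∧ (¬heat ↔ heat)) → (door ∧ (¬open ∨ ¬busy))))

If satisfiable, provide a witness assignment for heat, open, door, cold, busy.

The formula is unsatisfiable.

The conjunct ¬((((¬door ↔ heat) ∧ (¬heat ↔ heat)) → (door ∧ (¬open ∨ ¬busy)))) is unsatisfiable on its own:
  heat = True: this becomes ¬((False → (door ∧ (¬open ∨ ¬busy)))) = False.
  heat = False: this becomes ¬((False → (door ∧ (¬open ∨ ¬busy)))) = False.
So the whole conjunction is unsatisfiable.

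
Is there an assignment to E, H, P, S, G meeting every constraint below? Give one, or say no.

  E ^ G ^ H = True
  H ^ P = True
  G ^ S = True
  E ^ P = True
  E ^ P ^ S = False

Adding constraints 1, 2, 3, 5 mod 2: every variable appears an even number of times on the left, so the left side is 0.
But the right sides sum to 1 (mod 2). 0 ≠ 1 — the system is inconsistent.

No satisfying assignment exists.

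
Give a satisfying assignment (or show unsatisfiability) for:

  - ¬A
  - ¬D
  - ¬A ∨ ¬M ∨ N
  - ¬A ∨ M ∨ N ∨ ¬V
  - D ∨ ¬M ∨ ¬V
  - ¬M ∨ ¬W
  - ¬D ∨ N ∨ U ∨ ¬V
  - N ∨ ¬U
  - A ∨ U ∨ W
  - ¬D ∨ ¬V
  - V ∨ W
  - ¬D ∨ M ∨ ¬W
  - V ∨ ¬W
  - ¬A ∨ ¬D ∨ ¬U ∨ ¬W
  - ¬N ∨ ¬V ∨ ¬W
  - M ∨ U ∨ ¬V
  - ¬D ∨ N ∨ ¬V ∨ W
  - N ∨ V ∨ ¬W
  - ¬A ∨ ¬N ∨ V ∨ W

W = False, N = True, A = False, M = False, D = False, V = True, U = True

Unit clause (¬A) forces A = False.
Unit clause (¬D) forces D = False.
Try W = True:
  (¬M ∨ ¬W) forces M = False.
  (V ∨ ¬W) forces V = True.
  (¬N ∨ ¬V ∨ ¬W) forces N = False.
  (N ∨ ¬U) forces U = False.
  clause (M ∨ U ∨ ¬V) is falsified — backtrack.
So W = False.
  then (A ∨ U ∨ W) forces U = True.
  then (V ∨ W) forces V = True.
  then (D ∨ ¬M ∨ ¬V) forces M = False.
  then (N ∨ ¬U) forces N = True.
All clauses satisfied.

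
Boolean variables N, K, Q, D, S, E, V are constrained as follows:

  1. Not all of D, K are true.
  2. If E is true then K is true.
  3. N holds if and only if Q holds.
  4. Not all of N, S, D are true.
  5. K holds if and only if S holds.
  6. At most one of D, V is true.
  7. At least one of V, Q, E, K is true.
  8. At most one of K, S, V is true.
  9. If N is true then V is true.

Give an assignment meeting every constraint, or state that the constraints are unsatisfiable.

N = False; K = False; Q = False; D = False; S = False; E = False; V = True

  (1) {D, K}: 0/2 true — not all ✓
  (2) E=F ⇒ K: vacuous ✓
  (3) N=F, Q=F — same ✓
  (4) {N, S, D}: 0/3 true — not all ✓
  (5) K=F, S=F — same ✓
  (6) {D, V}: 1 true — at most one ✓
  (7) {V, Q, E, K}: 1 true — at least one ✓
  (8) {K, S, V}: 1 true — at most one ✓
  (9) N=F ⇒ V: vacuous ✓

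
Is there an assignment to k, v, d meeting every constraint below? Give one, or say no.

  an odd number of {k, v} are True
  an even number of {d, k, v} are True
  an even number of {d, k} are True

k=T, v=F, d=T

{k, v}: 1 true → odd ✓
{d, k, v}: 2 true → even ✓
{d, k}: 2 true → even ✓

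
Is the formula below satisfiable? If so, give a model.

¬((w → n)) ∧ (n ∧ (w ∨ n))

UNSATISFIABLE

Case n = True: the conjunct ¬((w → n)) becomes ¬((w → True)) = False.
Case n = False: the conjunct n is False.
Both cases fail — unsatisfiable.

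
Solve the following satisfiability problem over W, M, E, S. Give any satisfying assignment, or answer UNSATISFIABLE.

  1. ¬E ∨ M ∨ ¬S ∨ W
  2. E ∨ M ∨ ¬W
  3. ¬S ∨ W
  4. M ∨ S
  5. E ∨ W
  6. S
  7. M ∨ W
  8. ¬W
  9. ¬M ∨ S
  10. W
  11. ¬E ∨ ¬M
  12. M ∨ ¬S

Case W = True:
  Clause (¬W) is falsified — contradiction.
Case W = False:
  Clause (W) is falsified — contradiction.
Both cases fail, so the formula is unsatisfiable.

Unsatisfiable — no assignment works.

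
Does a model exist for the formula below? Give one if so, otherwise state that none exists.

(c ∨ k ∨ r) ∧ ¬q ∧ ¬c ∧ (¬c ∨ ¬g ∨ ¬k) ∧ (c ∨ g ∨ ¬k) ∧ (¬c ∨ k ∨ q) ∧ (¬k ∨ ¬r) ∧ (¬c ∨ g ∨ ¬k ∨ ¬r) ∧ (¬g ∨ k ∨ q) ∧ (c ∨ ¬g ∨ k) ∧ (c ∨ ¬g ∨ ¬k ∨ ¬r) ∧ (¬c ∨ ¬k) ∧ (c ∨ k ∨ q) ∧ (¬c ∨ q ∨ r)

Unit clause (¬q) forces q = False.
Unit clause (¬c) forces c = False.
In (c ∨ k ∨ q) only k is left, so k = True.
In (c ∨ g ∨ ¬k) only g is left, so g = True.
In (¬k ∨ ¬r) only ¬r is left, so r = False.
All clauses satisfied.

g = True, c = False, k = True, r = False, q = False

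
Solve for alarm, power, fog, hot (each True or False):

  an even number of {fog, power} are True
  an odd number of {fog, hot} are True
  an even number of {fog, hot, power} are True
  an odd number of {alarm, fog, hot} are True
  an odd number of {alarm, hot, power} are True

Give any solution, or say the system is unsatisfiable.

alarm=F, power=T, fog=T, hot=F

{fog, power}: 2 true → even ✓
{fog, hot}: 1 true → odd ✓
{fog, hot, power}: 2 true → even ✓
{alarm, fog, hot}: 1 true → odd ✓
{alarm, hot, power}: 1 true → odd ✓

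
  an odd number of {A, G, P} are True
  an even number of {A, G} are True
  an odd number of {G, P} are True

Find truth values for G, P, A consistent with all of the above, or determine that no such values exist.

G = False, P = True, A = False

{A, G, P}: 1 true → odd ✓
{A, G}: 0 true → even ✓
{G, P}: 1 true → odd ✓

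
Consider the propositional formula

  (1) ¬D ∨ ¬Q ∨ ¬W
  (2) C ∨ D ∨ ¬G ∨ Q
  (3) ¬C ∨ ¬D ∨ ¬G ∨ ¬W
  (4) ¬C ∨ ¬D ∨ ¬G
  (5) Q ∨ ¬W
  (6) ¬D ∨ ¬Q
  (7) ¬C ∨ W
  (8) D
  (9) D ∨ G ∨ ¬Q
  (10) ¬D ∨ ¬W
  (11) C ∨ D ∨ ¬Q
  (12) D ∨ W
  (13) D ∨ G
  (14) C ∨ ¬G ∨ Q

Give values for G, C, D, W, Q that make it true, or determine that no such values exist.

G = False, C = False, D = True, W = False, Q = False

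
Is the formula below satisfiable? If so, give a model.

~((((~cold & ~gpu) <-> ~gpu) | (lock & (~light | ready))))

ready=F; light=T; cold=T; lock=T; gpu=F

  ~((((~cold & ~gpu) <-> ~gpu) | (lock & (~light | ready)))) = True
    ((~cold & ~gpu) <-> ~gpu) | (lock & (~light | ready)) = False
      (~cold & ~gpu) <-> ~gpu = False
        ~cold & ~gpu = False
          ~cold = False
          ~gpu = True
        ~gpu = True
      lock & (~light | ready) = False
        ~light | ready = False
          ~light = False
The formula evaluates to True.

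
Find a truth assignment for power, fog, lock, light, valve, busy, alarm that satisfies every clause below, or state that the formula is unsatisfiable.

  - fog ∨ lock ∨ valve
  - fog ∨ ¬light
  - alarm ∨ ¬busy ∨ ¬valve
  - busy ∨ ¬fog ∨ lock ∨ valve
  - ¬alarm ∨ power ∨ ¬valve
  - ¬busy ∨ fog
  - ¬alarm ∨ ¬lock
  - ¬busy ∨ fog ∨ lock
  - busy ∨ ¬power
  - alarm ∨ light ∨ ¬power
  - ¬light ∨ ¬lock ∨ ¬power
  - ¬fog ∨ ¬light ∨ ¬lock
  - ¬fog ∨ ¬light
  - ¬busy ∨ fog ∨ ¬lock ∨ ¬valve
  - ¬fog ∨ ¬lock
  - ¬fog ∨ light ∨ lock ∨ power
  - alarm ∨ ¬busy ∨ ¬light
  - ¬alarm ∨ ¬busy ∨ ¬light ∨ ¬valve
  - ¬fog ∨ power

power: False, fog: False, lock: True, light: False, valve: False, busy: False, alarm: False

Set power = False.
  then (¬fog ∨ power) forces fog = False.
  then (fog ∨ ¬light) forces light = False.
  then (¬busy ∨ fog) forces busy = False.
Set lock = True.
  then (¬alarm ∨ ¬lock) forces alarm = False.
Set valve = False.
All clauses satisfied.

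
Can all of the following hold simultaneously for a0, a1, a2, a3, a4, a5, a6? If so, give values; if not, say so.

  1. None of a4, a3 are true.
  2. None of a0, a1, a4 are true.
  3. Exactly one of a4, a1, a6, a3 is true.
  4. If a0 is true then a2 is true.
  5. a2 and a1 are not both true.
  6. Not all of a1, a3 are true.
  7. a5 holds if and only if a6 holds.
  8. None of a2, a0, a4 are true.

a0: False; a1: False; a2: False; a3: False; a4: False; a5: True; a6: True

  (1) {a4, a3}: 0 true — none ✓
  (2) {a0, a1, a4}: 0 true — none ✓
  (3) {a4, a1, a6, a3}: 1 true — exactly one ✓
  (4) a0=F ⇒ a2: vacuous ✓
  (5) a2=F, a1=F — not both ✓
  (6) {a1, a3}: 0/2 true — not all ✓
  (7) a5=T, a6=T — same ✓
  (8) {a2, a0, a4}: 0 true — none ✓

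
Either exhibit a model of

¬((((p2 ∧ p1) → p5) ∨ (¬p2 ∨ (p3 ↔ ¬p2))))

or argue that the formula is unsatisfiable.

p1=T, p2=T, p3=T, p5=F

  ¬((((p2 ∧ p1) → p5) ∨ (¬p2 ∨ (p3 ↔ ¬p2)))) = True
    ((p2 ∧ p1) → p5) ∨ (¬p2 ∨ (p3 ↔ ¬p2)) = False
      (p2 ∧ p1) → p5 = False
        p2 ∧ p1 = True
      ¬p2 ∨ (p3 ↔ ¬p2) = False
        ¬p2 = False
        p3 ↔ ¬p2 = False
          ¬p2 = False
The formula evaluates to True.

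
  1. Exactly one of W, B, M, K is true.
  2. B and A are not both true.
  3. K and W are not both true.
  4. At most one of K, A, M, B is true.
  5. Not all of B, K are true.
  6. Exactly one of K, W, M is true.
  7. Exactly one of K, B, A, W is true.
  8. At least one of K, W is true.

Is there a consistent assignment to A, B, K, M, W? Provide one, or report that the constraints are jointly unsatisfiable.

A = False; B = False; K = False; M = False; W = True

  (1) {W, B, M, K}: 1 true — exactly one ✓
  (2) B=F, A=F — not both ✓
  (3) K=F, W=T — not both ✓
  (4) {K, A, M, B}: 0 true — at most one ✓
  (5) {B, K}: 0/2 true — not all ✓
  (6) {K, W, M}: 1 true — exactly one ✓
  (7) {K, B, A, W}: 1 true — exactly one ✓
  (8) {K, W}: 1 true — at least one ✓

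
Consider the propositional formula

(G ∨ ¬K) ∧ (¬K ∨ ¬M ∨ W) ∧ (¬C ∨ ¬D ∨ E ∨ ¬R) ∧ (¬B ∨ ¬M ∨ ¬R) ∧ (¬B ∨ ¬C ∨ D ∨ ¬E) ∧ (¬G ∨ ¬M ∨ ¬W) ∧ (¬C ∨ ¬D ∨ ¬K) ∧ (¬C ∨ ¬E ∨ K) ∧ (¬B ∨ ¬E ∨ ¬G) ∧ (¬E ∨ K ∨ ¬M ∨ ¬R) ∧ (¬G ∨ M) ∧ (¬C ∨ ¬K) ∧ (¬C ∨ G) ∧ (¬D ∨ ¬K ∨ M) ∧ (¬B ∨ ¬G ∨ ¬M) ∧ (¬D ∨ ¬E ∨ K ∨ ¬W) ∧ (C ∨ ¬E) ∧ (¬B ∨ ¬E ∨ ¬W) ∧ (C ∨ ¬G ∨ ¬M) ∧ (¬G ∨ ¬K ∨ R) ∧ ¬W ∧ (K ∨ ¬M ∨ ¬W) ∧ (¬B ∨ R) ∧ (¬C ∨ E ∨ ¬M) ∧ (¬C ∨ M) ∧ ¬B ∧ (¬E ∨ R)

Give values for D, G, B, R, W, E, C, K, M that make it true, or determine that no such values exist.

Unit clause (¬W) forces W = False.
Unit clause (¬B) forces B = False.
Set D = False.
Try G = True:
  (¬G ∨ M) forces M = True.
  (¬K ∨ ¬M ∨ W) forces K = False.
  (C ∨ ¬G ∨ ¬M) forces C = True.
  (¬C ∨ ¬E ∨ K) forces E = False.
  clause (¬C ∨ E ∨ ¬M) is falsified — backtrack.
So G = False.
  then (G ∨ ¬K) forces K = False.
  then (¬C ∨ G) forces C = False.
  then (C ∨ ¬E) forces E = False.
Set R = True.
Set M = False.
All clauses satisfied.

D=F, G=F, B=F, R=T, W=F, E=F, C=F, K=F, M=F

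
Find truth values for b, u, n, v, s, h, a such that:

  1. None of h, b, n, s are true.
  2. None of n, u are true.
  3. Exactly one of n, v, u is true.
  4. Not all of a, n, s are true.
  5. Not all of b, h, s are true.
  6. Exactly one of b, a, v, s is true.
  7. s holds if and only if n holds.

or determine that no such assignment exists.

b: False; u: False; n: False; v: True; s: False; h: False; a: False

  (1) {h, b, n, s}: 0 true — none ✓
  (2) {n, u}: 0 true — none ✓
  (3) {n, v, u}: 1 true — exactly one ✓
  (4) {a, n, s}: 0/3 true — not all ✓
  (5) {b, h, s}: 0/3 true — not all ✓
  (6) {b, a, v, s}: 1 true — exactly one ✓
  (7) s=F, n=F — same ✓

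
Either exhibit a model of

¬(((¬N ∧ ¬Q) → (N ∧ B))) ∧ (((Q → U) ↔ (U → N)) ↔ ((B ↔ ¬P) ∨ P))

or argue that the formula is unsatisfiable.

U = False; P = True; N = False; B = False; Q = False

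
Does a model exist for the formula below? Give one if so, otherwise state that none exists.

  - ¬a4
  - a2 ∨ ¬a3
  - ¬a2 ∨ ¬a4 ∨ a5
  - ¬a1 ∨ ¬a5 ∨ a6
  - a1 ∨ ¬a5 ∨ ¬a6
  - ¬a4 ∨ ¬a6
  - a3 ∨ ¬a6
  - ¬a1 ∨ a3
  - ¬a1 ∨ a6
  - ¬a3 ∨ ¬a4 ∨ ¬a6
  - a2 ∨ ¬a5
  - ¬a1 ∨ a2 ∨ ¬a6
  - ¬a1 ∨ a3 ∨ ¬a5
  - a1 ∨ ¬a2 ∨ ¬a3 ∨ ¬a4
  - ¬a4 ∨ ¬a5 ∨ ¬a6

Unit clause (¬a4) forces a4 = False.
Set a1 = False.
Set a2 = True.
Set a3 = False.
  then (a3 ∨ ¬a6) forces a6 = False.
Set a5 = True.
All clauses satisfied.

a1 = False, a2 = True, a3 = False, a4 = False, a5 = True, a6 = False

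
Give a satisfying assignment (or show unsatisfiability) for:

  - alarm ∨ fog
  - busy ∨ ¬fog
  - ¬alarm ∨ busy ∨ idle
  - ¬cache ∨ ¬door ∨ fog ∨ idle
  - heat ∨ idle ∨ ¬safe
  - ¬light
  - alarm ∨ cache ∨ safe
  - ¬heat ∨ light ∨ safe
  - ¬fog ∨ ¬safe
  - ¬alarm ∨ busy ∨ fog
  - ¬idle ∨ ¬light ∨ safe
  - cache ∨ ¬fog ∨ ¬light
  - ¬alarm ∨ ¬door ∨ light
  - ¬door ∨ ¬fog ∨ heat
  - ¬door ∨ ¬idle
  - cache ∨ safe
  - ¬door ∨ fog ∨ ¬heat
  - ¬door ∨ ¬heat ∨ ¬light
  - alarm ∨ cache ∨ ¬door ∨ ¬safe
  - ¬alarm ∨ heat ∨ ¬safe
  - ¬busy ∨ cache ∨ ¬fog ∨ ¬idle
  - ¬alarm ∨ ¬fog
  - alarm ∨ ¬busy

Unit clause (¬light) forces light = False.
Set safe = True.
  then (¬fog ∨ ¬safe) forces fog = False.
  then (alarm ∨ fog) forces alarm = True.
  then (¬alarm ∨ busy ∨ fog) forces busy = True.
  then (¬alarm ∨ ¬door ∨ light) forces door = False.
  then (¬alarm ∨ heat ∨ ¬safe) forces heat = True.
Set cache = True.
Set idle = True.
All clauses satisfied.

safe=T; busy=T; cache=T; heat=T; door=F; fog=F; alarm=T; idle=T; light=F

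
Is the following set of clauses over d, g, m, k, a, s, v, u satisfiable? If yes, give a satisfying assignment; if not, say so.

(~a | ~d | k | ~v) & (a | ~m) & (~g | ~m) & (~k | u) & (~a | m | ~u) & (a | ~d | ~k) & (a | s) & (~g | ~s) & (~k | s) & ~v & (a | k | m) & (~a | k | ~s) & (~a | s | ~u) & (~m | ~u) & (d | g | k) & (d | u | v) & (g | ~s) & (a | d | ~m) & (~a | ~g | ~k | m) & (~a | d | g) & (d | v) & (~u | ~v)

Unit clause (~v) forces v = False.
In (d | v) only d is left, so d = True.
Set g = True.
  then (~g | ~m) forces m = False.
  then (~g | ~s) forces s = False.
  then (~k | s) forces k = False.
  then (a | k | m) forces a = True.
  then (~a | s | ~u) forces u = False.
All clauses satisfied.

d = True; g = True; m = False; k = False; a = True; s = False; v = False; u = False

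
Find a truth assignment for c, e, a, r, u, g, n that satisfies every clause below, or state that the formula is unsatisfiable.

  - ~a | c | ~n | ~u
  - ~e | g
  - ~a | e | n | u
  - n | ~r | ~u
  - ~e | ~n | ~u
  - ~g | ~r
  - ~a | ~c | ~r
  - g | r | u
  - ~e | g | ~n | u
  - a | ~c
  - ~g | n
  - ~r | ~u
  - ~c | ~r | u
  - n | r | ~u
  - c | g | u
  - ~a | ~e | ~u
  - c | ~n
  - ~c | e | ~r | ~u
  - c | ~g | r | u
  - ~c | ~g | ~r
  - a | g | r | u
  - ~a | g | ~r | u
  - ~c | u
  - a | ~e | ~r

Set c = True.
  then (a | ~c) forces a = True.
  then (~c | u) forces u = True.
  then (~a | ~c | ~r) forces r = False.
  then (n | r | ~u) forces n = True.
  then (~a | ~e | ~u) forces e = False.
Set g = True.
All clauses satisfied.

c=T, e=F, a=T, r=F, u=T, g=T, n=T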